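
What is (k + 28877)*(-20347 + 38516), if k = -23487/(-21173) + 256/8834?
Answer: 49069317014348720/93521141 ≈ 5.2469e+8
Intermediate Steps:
k = 106452223/93521141 (k = -23487*(-1/21173) + 256*(1/8834) = 23487/21173 + 128/4417 = 106452223/93521141 ≈ 1.1383)
(k + 28877)*(-20347 + 38516) = (106452223/93521141 + 28877)*(-20347 + 38516) = (2700716440880/93521141)*18169 = 49069317014348720/93521141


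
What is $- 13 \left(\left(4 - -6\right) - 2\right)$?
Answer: $-104$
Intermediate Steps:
$- 13 \left(\left(4 - -6\right) - 2\right) = - 13 \left(\left(4 + 6\right) - 2\right) = - 13 \left(10 - 2\right) = \left(-13\right) 8 = -104$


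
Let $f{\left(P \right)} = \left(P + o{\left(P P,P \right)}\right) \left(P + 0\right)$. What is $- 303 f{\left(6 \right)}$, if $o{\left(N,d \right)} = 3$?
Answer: $-16362$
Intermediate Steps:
$f{\left(P \right)} = P \left(3 + P\right)$ ($f{\left(P \right)} = \left(P + 3\right) \left(P + 0\right) = \left(3 + P\right) P = P \left(3 + P\right)$)
$- 303 f{\left(6 \right)} = - 303 \cdot 6 \left(3 + 6\right) = - 303 \cdot 6 \cdot 9 = \left(-303\right) 54 = -16362$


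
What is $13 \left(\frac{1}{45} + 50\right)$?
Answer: $\frac{29263}{45} \approx 650.29$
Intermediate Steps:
$13 \left(\frac{1}{45} + 50\right) = 13 \cdot \frac{2251}{45} = \frac{29263}{45}$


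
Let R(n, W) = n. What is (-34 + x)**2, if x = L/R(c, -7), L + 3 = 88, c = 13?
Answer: 127449/169 ≈ 754.14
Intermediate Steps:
L = 85 (L = -3 + 88 = 85)
x = 85/13 ≈ 6.5385
(-34 + x)**2 = (-34 + 85/13)**2 = (-357/13)**2 = 127449/169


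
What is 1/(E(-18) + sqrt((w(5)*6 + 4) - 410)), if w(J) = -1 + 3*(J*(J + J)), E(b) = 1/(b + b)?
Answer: 36/632447 + 2592*sqrt(122)/632447 ≈ 0.045325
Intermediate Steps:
E(b) = 1/(2*b)
w(J) = -1 + 6*J**2 (w(J) = -1 + 3*(J*(2*J)) = -1 + 3*(2*J**2) = -1 + 6*J**2)
1/(E(-18) + sqrt((w(5)*6 + 4) - 410)) = 1/((1/2)/(-18) + sqrt(((-1 + 6*5**2)*6 + 4) - 410)) = 1/((1/2)*(-1/18) + sqrt(((-1 + 6*25)*6 + 4) - 410)) = 1/(-1/36 + sqrt(((-1 + 150)*6 + 4) - 410)) = 1/(-1/36 + sqrt((149*6 + 4) - 410)) = 1/(-1/36 + sqrt((894 + 4) - 410)) = 1/(-1/36 + sqrt(898 - 410)) = 1/(-1/36 + sqrt(488)) = 1/(-1/36 + 2*sqrt(122))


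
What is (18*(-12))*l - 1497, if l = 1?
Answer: -1713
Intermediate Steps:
(18*(-12))*l - 1497 = (18*(-12))*1 - 1497 = -216*1 - 1497 = -216 - 1497 = -1713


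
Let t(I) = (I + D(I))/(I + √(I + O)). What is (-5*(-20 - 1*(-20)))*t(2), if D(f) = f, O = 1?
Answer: 0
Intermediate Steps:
t(I) = 2*I/(I + √(1 + I)) (t(I) = (I + I)/(I + √(I + 1)) = (2*I)/(I + √(1 + I)) = 2*I/(I + √(1 + I)))
(-5*(-20 - 1*(-20)))*t(2) = (-5*(-20 - 1*(-20)))*(2*2/(2 + √(1 + 2))) = (-5*(-20 + 20))*(2*2/(2 + √3)) = (-5*0)*(4/(2 + √3)) = 0*(4/(2 + √3)) = 0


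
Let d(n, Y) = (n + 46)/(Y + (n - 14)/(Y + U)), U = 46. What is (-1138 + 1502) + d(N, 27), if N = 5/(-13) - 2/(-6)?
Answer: 3987380/10903 ≈ 365.71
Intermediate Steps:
N = -2/39 (N = 5*(-1/13) - 2*(-⅙) = -5/13 + ⅓ = -2/39 ≈ -0.051282)
d(n, Y) = (46 + n)/(Y + (-14 + n)/(46 + Y)) (d(n, Y) = (n + 46)/(Y + (n - 14)/(Y + 46)) = (46 + n)/(Y + (-14 + n)/(46 + Y)))
(-1138 + 1502) + d(N, 27) = (-1138 + 1502) + (2116 + 46*27 + 46*(-2/39) + 27*(-2/39))/(-14 - 2/39 + 27² + 46*27) = 364 + (2116 + 1242 - 92/39 - 18/13)/(-14 - 2/39 + 729 + 1242) = 364 + (130816/39)/(76321/39) = 364 + (39/76321)*(130816/39) = 364 + 18688/10903 = 3987380/10903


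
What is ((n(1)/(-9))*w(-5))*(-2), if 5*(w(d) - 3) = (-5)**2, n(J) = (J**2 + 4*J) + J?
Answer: 32/3 ≈ 10.667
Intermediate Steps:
n(J) = J**2 + 5*J
w(d) = 8 (w(d) = 3 + (1/5)*(-5)**2 = 3 + (1/5)*25 = 3 + 5 = 8)
((n(1)/(-9))*w(-5))*(-2) = (((1*(5 + 1))/(-9))*8)*(-2) = (((1*6)*(-1/9))*8)*(-2) = ((6*(-1/9))*8)*(-2) = -2/3*8*(-2) = -16/3*(-2) = 32/3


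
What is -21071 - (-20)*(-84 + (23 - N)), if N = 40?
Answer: -23091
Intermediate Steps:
-21071 - (-20)*(-84 + (23 - N)) = -21071 - (-20)*(-84 + (23 - 1*40)) = -21071 - (-20)*(-84 + (23 - 40)) = -21071 - (-20)*(-84 - 17) = -21071 - (-20)*(-101) = -21071 - 1*2020 = -21071 - 2020 = -23091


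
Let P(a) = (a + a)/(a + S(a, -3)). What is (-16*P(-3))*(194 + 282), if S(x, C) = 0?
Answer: -15232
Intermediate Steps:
P(a) = 2 (P(a) = (a + a)/(a + 0) = (2*a)/a = 2)
(-16*P(-3))*(194 + 282) = (-16*2)*(194 + 282) = -32*476 = -15232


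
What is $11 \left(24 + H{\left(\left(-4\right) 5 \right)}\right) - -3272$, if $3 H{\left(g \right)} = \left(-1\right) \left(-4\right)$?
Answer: $\frac{10652}{3} \approx 3550.7$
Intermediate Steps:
$H{\left(g \right)} = \frac{4}{3}$ ($H{\left(g \right)} = \frac{\left(-1\right) \left(-4\right)}{3} = \frac{1}{3} \cdot 4 = \frac{4}{3}$)
$11 \left(24 + H{\left(\left(-4\right) 5 \right)}\right) - -3272 = 11 \left(24 + \frac{4}{3}\right) - -3272 = 11 \cdot \frac{76}{3} + 3272 = \frac{836}{3} + 3272 = \frac{10652}{3}$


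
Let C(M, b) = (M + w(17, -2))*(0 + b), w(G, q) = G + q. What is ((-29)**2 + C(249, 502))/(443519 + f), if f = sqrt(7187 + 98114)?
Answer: 59151685511/196708998060 - 933583*sqrt(2149)/196708998060 ≈ 0.30049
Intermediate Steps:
f = 7*sqrt(2149) (f = sqrt(105301) = 7*sqrt(2149) ≈ 324.50)
C(M, b) = b*(15 + M) (C(M, b) = (M + (17 - 2))*(0 + b) = (M + 15)*b = (15 + M)*b = b*(15 + M))
((-29)**2 + C(249, 502))/(443519 + f) = ((-29)**2 + 502*(15 + 249))/(443519 + 7*sqrt(2149)) = (841 + 502*264)/(443519 + 7*sqrt(2149)) = (841 + 132528)/(443519 + 7*sqrt(2149)) = 133369/(443519 + 7*sqrt(2149))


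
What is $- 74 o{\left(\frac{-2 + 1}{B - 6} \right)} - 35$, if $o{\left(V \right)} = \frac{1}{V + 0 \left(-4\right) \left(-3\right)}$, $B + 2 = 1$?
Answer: $-553$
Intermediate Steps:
$B = -1$ ($B = -2 + 1 = -1$)
$o{\left(V \right)} = \frac{1}{V}$ ($o{\left(V \right)} = \frac{1}{V + 0 \left(-3\right)} = \frac{1}{V + 0} = \frac{1}{V}$)
$- 74 o{\left(\frac{-2 + 1}{B - 6} \right)} - 35 = - \frac{74}{\left(-2 + 1\right) \frac{1}{-1 - 6}} - 35 = - \frac{74}{\left(-1\right) \frac{1}{-7}} - 35 = - \frac{74}{\left(-1\right) \left(- \frac{1}{7}\right)} - 35 = - 74 \frac{1}{\frac{1}{7}} - 35 = \left(-74\right) 7 - 35 = -518 - 35 = -553$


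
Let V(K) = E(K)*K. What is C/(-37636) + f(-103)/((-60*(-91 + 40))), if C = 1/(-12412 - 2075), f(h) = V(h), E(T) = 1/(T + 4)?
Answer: 106362262/312827279985 ≈ 0.00034000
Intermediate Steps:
E(T) = 1/(4 + T)
V(K) = K/(4 + K)
f(h) = h/(4 + h)
C = -1/14487 (C = 1/(-14487) = -1/14487 ≈ -6.9027e-5)
C/(-37636) + f(-103)/((-60*(-91 + 40))) = -1/14487/(-37636) + (-103/(4 - 103))/((-60*(-91 + 40))) = -1/14487*(-1/37636) + (-103/(-99))/((-60*(-51))) = 1/545232732 - 103*(-1/99)/3060 = 1/545232732 + (103/99)*(1/3060) = 1/545232732 + 103/302940 = 106362262/312827279985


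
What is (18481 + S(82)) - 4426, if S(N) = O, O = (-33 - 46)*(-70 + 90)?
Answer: 12475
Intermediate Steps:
O = -1580 (O = -79*20 = -1580)
S(N) = -1580
(18481 + S(82)) - 4426 = (18481 - 1580) - 4426 = 16901 - 4426 = 12475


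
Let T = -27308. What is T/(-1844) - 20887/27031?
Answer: 174911730/12461291 ≈ 14.036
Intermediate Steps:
T/(-1844) - 20887/27031 = -27308/(-1844) - 20887/27031 = -27308*(-1/1844) - 20887*1/27031 = 6827/461 - 20887/27031 = 174911730/12461291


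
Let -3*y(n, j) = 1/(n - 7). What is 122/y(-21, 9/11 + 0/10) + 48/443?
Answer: 4539912/443 ≈ 10248.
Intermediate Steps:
y(n, j) = -1/(3*(-7 + n)) (y(n, j) = -1/(3*(n - 7)) = -1/(3*(-7 + n)))
122/y(-21, 9/11 + 0/10) + 48/443 = 122/((-1/(-21 + 3*(-21)))) + 48/443 = 122/((-1/(-21 - 63))) + 48*(1/443) = 122/((-1/(-84))) + 48/443 = 122/((-1*(-1/84))) + 48/443 = 122/(1/84) + 48/443 = 122*84 + 48/443 = 10248 + 48/443 = 4539912/443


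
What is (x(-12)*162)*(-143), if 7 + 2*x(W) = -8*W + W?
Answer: -891891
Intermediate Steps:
x(W) = -7/2 - 7*W/2 (x(W) = -7/2 + (-8*W + W)/2 = -7/2 + (-7*W)/2 = -7/2 - 7*W/2)
(x(-12)*162)*(-143) = ((-7/2 - 7/2*(-12))*162)*(-143) = ((-7/2 + 42)*162)*(-143) = ((77/2)*162)*(-143) = 6237*(-143) = -891891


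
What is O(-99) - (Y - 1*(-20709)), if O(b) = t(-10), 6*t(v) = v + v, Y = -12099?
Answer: -25840/3 ≈ -8613.3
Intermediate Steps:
t(v) = v/3 (t(v) = (v + v)/6 = (2*v)/6 = v/3)
O(b) = -10/3 (O(b) = (⅓)*(-10) = -10/3)
O(-99) - (Y - 1*(-20709)) = -10/3 - (-12099 - 1*(-20709)) = -10/3 - (-12099 + 20709) = -10/3 - 1*8610 = -10/3 - 8610 = -25840/3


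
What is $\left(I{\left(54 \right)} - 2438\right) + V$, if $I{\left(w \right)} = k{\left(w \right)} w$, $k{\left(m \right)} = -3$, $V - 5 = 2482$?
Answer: $-113$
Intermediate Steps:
$V = 2487$ ($V = 5 + 2482 = 2487$)
$I{\left(w \right)} = - 3 w$
$\left(I{\left(54 \right)} - 2438\right) + V = \left(\left(-3\right) 54 - 2438\right) + 2487 = \left(-162 - 2438\right) + 2487 = -2600 + 2487 = -113$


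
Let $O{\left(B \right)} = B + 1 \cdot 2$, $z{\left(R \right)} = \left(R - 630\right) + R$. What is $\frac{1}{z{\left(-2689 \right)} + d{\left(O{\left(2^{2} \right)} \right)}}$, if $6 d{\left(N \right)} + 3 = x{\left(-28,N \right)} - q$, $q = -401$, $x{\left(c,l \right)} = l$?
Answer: $- \frac{3}{17822} \approx -0.00016833$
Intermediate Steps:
$z{\left(R \right)} = -630 + 2 R$ ($z{\left(R \right)} = \left(-630 + R\right) + R = -630 + 2 R$)
$O{\left(B \right)} = 2 + B$ ($O{\left(B \right)} = B + 2 = 2 + B$)
$d{\left(N \right)} = \frac{199}{3} + \frac{N}{6}$ ($d{\left(N \right)} = - \frac{1}{2} + \frac{N - -401}{6} = - \frac{1}{2} + \frac{N + 401}{6} = - \frac{1}{2} + \frac{401 + N}{6} = - \frac{1}{2} + \left(\frac{401}{6} + \frac{N}{6}\right) = \frac{199}{3} + \frac{N}{6}$)
$\frac{1}{z{\left(-2689 \right)} + d{\left(O{\left(2^{2} \right)} \right)}} = \frac{1}{\left(-630 + 2 \left(-2689\right)\right) + \left(\frac{199}{3} + \frac{2 + 2^{2}}{6}\right)} = \frac{1}{\left(-630 - 5378\right) + \left(\frac{199}{3} + \frac{2 + 4}{6}\right)} = \frac{1}{-6008 + \left(\frac{199}{3} + \frac{1}{6} \cdot 6\right)} = \frac{1}{-6008 + \left(\frac{199}{3} + 1\right)} = \frac{1}{-6008 + \frac{202}{3}} = \frac{1}{- \frac{17822}{3}} = - \frac{3}{17822}$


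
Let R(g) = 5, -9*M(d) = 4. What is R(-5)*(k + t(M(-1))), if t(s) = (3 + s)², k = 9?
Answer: 6290/81 ≈ 77.654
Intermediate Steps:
M(d) = -4/9 (M(d) = -⅑*4 = -4/9)
R(-5)*(k + t(M(-1))) = 5*(9 + (3 - 4/9)²) = 5*(9 + (23/9)²) = 5*(9 + 529/81) = 5*(1258/81) = 6290/81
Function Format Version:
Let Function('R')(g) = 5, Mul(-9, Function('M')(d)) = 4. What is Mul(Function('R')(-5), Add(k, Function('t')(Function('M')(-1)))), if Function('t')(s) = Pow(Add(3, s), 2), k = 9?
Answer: Rational(6290, 81) ≈ 77.654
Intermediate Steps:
Function('M')(d) = Rational(-4, 9) (Function('M')(d) = Mul(Rational(-1, 9), 4) = Rational(-4, 9))
Mul(Function('R')(-5), Add(k, Function('t')(Function('M')(-1)))) = Mul(5, Add(9, Pow(Add(3, Rational(-4, 9)), 2))) = Mul(5, Add(9, Pow(Rational(23, 9), 2))) = Mul(5, Add(9, Rational(529, 81))) = Mul(5, Rational(1258, 81)) = Rational(6290, 81)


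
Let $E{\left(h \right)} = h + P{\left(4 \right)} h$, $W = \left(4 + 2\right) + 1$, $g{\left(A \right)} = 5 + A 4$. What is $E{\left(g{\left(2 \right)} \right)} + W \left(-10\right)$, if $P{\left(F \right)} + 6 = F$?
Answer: $-83$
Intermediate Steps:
$P{\left(F \right)} = -6 + F$
$g{\left(A \right)} = 5 + 4 A$
$W = 7$ ($W = 6 + 1 = 7$)
$E{\left(h \right)} = - h$ ($E{\left(h \right)} = h + \left(-6 + 4\right) h = h - 2 h = - h$)
$E{\left(g{\left(2 \right)} \right)} + W \left(-10\right) = - (5 + 4 \cdot 2) + 7 \left(-10\right) = - (5 + 8) - 70 = \left(-1\right) 13 - 70 = -13 - 70 = -83$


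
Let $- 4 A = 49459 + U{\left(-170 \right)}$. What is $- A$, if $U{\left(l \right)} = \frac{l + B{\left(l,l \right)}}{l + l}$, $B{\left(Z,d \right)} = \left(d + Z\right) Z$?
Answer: $\frac{98579}{8} \approx 12322.0$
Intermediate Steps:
$B{\left(Z,d \right)} = Z \left(Z + d\right)$ ($B{\left(Z,d \right)} = \left(Z + d\right) Z = Z \left(Z + d\right)$)
$U{\left(l \right)} = \frac{l + 2 l^{2}}{2 l}$ ($U{\left(l \right)} = \frac{l + l \left(l + l\right)}{l + l} = \frac{l + l 2 l}{2 l} = \left(l + 2 l^{2}\right) \frac{1}{2 l} = \frac{l + 2 l^{2}}{2 l}$)
$A = - \frac{98579}{8}$ ($A = - \frac{49459 + \left(\frac{1}{2} - 170\right)}{4} = - \frac{49459 - \frac{339}{2}}{4} = \left(- \frac{1}{4}\right) \frac{98579}{2} = - \frac{98579}{8} \approx -12322.0$)
$- A = \left(-1\right) \left(- \frac{98579}{8}\right) = \frac{98579}{8}$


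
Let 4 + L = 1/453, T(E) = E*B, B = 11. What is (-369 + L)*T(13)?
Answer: -24162424/453 ≈ -53339.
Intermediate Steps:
T(E) = 11*E (T(E) = E*11 = 11*E)
L = -1811/453 (L = -4 + 1/453 = -1811/453 ≈ -3.9978)
(-369 + L)*T(13) = (-369 - 1811/453)*(11*13) = -168968/453*143 = -24162424/453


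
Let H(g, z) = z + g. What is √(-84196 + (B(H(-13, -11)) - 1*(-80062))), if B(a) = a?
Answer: 3*I*√462 ≈ 64.483*I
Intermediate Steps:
H(g, z) = g + z
√(-84196 + (B(H(-13, -11)) - 1*(-80062))) = √(-84196 + ((-13 - 11) - 1*(-80062))) = √(-84196 + (-24 + 80062)) = √(-84196 + 80038) = √(-4158) = 3*I*√462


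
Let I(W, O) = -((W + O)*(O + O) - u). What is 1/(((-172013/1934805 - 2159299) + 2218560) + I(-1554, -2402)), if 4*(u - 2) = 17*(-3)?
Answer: -7739220/146622416121527 ≈ -5.2783e-8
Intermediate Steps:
u = -43/4 (u = 2 + (17*(-3))/4 = 2 + (1/4)*(-51) = 2 - 51/4 = -43/4 ≈ -10.750)
I(W, O) = -43/4 - 2*O*(O + W) (I(W, O) = -((W + O)*(O + O) - 1*(-43/4)) = -((O + W)*(2*O) + 43/4) = -(2*O*(O + W) + 43/4) = -(43/4 + 2*O*(O + W)) = -43/4 - 2*O*(O + W))
1/(((-172013/1934805 - 2159299) + 2218560) + I(-1554, -2402)) = 1/(((-172013/1934805 - 2159299) + 2218560) + (-43/4 - 2*(-2402)**2 - 2*(-2402)*(-1554))) = 1/(((-172013*1/1934805 - 2159299) + 2218560) + (-43/4 - 2*5769604 - 7465416)) = 1/(((-172013/1934805 - 2159299) + 2218560) + (-43/4 - 11539208 - 7465416)) = 1/((-4177822673708/1934805 + 2218560) - 76018539/4) = 1/(114658307092/1934805 - 76018539/4) = 1/(-146622416121527/7739220) = -7739220/146622416121527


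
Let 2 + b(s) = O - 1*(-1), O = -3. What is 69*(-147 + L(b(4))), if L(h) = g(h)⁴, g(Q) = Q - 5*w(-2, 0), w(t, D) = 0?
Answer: 7521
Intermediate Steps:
g(Q) = Q (g(Q) = Q - 5*0 = Q + 0 = Q)
b(s) = -4 (b(s) = -2 + (-3 - 1*(-1)) = -2 + (-3 + 1) = -2 - 2 = -4)
L(h) = h⁴
69*(-147 + L(b(4))) = 69*(-147 + (-4)⁴) = 69*(-147 + 256) = 69*109 = 7521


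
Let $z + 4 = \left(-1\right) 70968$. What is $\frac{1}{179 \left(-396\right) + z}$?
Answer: $- \frac{1}{141856} \approx -7.0494 \cdot 10^{-6}$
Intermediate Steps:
$z = -70972$ ($z = -4 - 70968 = -70972$)
$\frac{1}{179 \left(-396\right) + z} = \frac{1}{179 \left(-396\right) - 70972} = \frac{1}{-70884 - 70972} = \frac{1}{-141856} = - \frac{1}{141856}$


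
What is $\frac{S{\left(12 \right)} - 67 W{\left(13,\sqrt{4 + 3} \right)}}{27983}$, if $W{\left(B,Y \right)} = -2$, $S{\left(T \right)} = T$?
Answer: $\frac{146}{27983} \approx 0.0052175$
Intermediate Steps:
$\frac{S{\left(12 \right)} - 67 W{\left(13,\sqrt{4 + 3} \right)}}{27983} = \frac{12 - -134}{27983} = \left(12 + 134\right) \frac{1}{27983} = 146 \cdot \frac{1}{27983} = \frac{146}{27983}$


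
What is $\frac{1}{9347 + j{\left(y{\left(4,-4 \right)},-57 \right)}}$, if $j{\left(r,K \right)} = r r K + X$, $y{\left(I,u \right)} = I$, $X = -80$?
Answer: $\frac{1}{8355} \approx 0.00011969$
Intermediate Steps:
$j{\left(r,K \right)} = -80 + K r^{2}$ ($j{\left(r,K \right)} = r r K - 80 = r^{2} K - 80 = K r^{2} - 80 = -80 + K r^{2}$)
$\frac{1}{9347 + j{\left(y{\left(4,-4 \right)},-57 \right)}} = \frac{1}{9347 - \left(80 + 57 \cdot 4^{2}\right)} = \frac{1}{9347 - 992} = \frac{1}{8355}$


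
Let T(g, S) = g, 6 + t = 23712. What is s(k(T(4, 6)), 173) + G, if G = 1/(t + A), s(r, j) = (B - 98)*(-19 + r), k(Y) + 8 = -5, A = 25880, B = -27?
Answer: 198344001/49586 ≈ 4000.0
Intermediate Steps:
t = 23706 (t = -6 + 23712 = 23706)
k(Y) = -13 (k(Y) = -8 - 5 = -13)
s(r, j) = 2375 - 125*r (s(r, j) = (-27 - 98)*(-19 + r) = -125*(-19 + r) = 2375 - 125*r)
G = 1/49586 (G = 1/(23706 + 25880) = 1/49586 ≈ 2.0167e-5)
s(k(T(4, 6)), 173) + G = (2375 - 125*(-13)) + 1/49586 = (2375 + 1625) + 1/49586 = 4000 + 1/49586 = 198344001/49586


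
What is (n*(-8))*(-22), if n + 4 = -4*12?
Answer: -9152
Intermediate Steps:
n = -52 (n = -4 - 4*12 = -4 - 48 = -52)
(n*(-8))*(-22) = -52*(-8)*(-22) = 416*(-22) = -9152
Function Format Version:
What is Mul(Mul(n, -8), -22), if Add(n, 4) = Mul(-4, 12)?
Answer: -9152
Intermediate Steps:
n = -52 (n = Add(-4, Mul(-4, 12)) = Add(-4, -48) = -52)
Mul(Mul(n, -8), -22) = Mul(Mul(-52, -8), -22) = Mul(416, -22) = -9152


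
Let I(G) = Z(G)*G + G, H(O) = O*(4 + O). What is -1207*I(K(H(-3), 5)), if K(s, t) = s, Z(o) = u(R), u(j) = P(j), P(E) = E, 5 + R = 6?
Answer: 7242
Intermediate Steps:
R = 1 (R = -5 + 6 = 1)
u(j) = j
Z(o) = 1
I(G) = 2*G (I(G) = 1*G + G = G + G = 2*G)
-1207*I(K(H(-3), 5)) = -2414*(-3*(4 - 3)) = -2414*(-3*1) = -2414*(-3) = -1207*(-6) = 7242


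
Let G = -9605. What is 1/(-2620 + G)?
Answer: -1/12225 ≈ -8.1800e-5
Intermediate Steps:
1/(-2620 + G) = 1/(-2620 - 9605) = 1/(-12225) = -1/12225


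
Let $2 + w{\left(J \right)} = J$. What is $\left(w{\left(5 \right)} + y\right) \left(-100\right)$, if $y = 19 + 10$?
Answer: $-3200$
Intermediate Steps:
$w{\left(J \right)} = -2 + J$
$y = 29$
$\left(w{\left(5 \right)} + y\right) \left(-100\right) = \left(\left(-2 + 5\right) + 29\right) \left(-100\right) = \left(3 + 29\right) \left(-100\right) = 32 \left(-100\right) = -3200$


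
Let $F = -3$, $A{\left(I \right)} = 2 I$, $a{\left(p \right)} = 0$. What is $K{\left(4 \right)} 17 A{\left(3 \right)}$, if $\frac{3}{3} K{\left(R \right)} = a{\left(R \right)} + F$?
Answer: $-306$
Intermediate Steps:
$K{\left(R \right)} = -3$ ($K{\left(R \right)} = 0 - 3 = -3$)
$K{\left(4 \right)} 17 A{\left(3 \right)} = \left(-3\right) 17 \cdot 2 \cdot 3 = \left(-51\right) 6 = -306$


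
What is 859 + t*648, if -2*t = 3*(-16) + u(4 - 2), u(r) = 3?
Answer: 15439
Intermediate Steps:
t = 45/2 (t = -(3*(-16) + 3)/2 = -(-48 + 3)/2 = -½*(-45) = 45/2 ≈ 22.500)
859 + t*648 = 859 + (45/2)*648 = 859 + 14580 = 15439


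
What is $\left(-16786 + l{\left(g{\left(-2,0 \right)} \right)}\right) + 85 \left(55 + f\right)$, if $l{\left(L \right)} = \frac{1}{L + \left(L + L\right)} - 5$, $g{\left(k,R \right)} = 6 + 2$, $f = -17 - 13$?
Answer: $- \frac{351983}{24} \approx -14666.0$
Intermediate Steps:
$f = -30$
$g{\left(k,R \right)} = 8$
$l{\left(L \right)} = -5 + \frac{1}{3 L}$ ($l{\left(L \right)} = \frac{1}{L + 2 L} - 5 = \frac{1}{3 L} - 5 = -5 + \frac{1}{3 L}$)
$\left(-16786 + l{\left(g{\left(-2,0 \right)} \right)}\right) + 85 \left(55 + f\right) = \left(-16786 - \left(5 - \frac{1}{3 \cdot 8}\right)\right) + 85 \left(55 - 30\right) = \left(-16786 + \left(-5 + \frac{1}{3} \cdot \frac{1}{8}\right)\right) + 85 \cdot 25 = \left(-16786 + \left(-5 + \frac{1}{24}\right)\right) + 2125 = \left(-16786 - \frac{119}{24}\right) + 2125 = - \frac{402983}{24} + 2125 = - \frac{351983}{24}$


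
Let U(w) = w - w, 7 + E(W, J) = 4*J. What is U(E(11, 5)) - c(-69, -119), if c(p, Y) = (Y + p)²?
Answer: -35344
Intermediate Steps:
E(W, J) = -7 + 4*J
U(w) = 0
U(E(11, 5)) - c(-69, -119) = 0 - (-119 - 69)² = 0 - 1*(-188)² = 0 - 1*35344 = 0 - 35344 = -35344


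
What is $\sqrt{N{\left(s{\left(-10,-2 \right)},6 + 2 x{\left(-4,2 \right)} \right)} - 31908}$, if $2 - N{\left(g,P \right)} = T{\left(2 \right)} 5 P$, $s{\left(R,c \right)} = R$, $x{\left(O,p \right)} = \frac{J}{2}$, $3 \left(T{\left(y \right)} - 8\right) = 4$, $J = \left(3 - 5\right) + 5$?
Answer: $i \sqrt{32326} \approx 179.79 i$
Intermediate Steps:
$J = 3$ ($J = -2 + 5 = 3$)
$T{\left(y \right)} = \frac{28}{3}$ ($T{\left(y \right)} = 8 + \frac{1}{3} \cdot 4 = 8 + \frac{4}{3} = \frac{28}{3}$)
$x{\left(O,p \right)} = \frac{3}{2}$
$N{\left(g,P \right)} = 2 - \frac{140 P}{3}$ ($N{\left(g,P \right)} = 2 - \frac{28}{3} \cdot 5 P = 2 - \frac{140 P}{3}$)
$\sqrt{N{\left(s{\left(-10,-2 \right)},6 + 2 x{\left(-4,2 \right)} \right)} - 31908} = \sqrt{\left(2 - \frac{140 \left(6 + 2 \cdot \frac{3}{2}\right)}{3}\right) - 31908} = \sqrt{\left(2 - \frac{140 \left(6 + 3\right)}{3}\right) - 31908} = \sqrt{\left(2 - 420\right) - 31908} = \sqrt{-418 - 31908} = \sqrt{-32326} = i \sqrt{32326}$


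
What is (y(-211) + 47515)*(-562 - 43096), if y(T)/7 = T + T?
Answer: -1945444138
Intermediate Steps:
y(T) = 14*T (y(T) = 7*(T + T) = 7*(2*T) = 14*T)
(y(-211) + 47515)*(-562 - 43096) = (14*(-211) + 47515)*(-562 - 43096) = (-2954 + 47515)*(-43658) = 44561*(-43658) = -1945444138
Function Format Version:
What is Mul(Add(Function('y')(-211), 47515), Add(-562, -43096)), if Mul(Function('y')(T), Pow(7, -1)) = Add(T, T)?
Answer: -1945444138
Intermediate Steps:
Function('y')(T) = Mul(14, T) (Function('y')(T) = Mul(7, Add(T, T)) = Mul(7, Mul(2, T)) = Mul(14, T))
Mul(Add(Function('y')(-211), 47515), Add(-562, -43096)) = Mul(Add(Mul(14, -211), 47515), Add(-562, -43096)) = Mul(Add(-2954, 47515), -43658) = Mul(44561, -43658) = -1945444138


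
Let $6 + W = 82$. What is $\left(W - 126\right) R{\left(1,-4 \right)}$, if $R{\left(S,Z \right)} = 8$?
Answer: $-400$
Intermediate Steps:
$W = 76$ ($W = -6 + 82 = 76$)
$\left(W - 126\right) R{\left(1,-4 \right)} = \left(76 - 126\right) 8 = \left(-50\right) 8 = -400$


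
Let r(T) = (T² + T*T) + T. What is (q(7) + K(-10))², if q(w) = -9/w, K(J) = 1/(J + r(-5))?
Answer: 1936/1225 ≈ 1.5804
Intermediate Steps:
r(T) = T + 2*T² (r(T) = (T² + T²) + T = 2*T² + T = T + 2*T²)
K(J) = 1/(45 + J) (K(J) = 1/(J - 5*(1 + 2*(-5))) = 1/(J - 5*(1 - 10)) = 1/(J - 5*(-9)) = 1/(J + 45) = 1/(45 + J))
(q(7) + K(-10))² = (-9/7 + 1/(45 - 10))² = (-9*⅐ + 1/35)² = (-9/7 + 1/35)² = (-44/35)² = 1936/1225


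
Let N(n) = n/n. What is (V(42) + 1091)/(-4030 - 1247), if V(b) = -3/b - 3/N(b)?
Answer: -5077/24626 ≈ -0.20616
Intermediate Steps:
N(n) = 1
V(b) = -3 - 3/b (V(b) = -3/b - 3/1 = -3/b - 3*1 = -3/b - 3 = -3 - 3/b)
(V(42) + 1091)/(-4030 - 1247) = ((-3 - 3/42) + 1091)/(-4030 - 1247) = ((-3 - 3*1/42) + 1091)/(-5277) = ((-3 - 1/14) + 1091)*(-1/5277) = (-43/14 + 1091)*(-1/5277) = (15231/14)*(-1/5277) = -5077/24626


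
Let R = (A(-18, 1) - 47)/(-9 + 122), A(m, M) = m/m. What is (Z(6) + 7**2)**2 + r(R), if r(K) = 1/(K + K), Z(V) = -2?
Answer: 203115/92 ≈ 2207.8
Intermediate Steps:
A(m, M) = 1
R = -46/113 (R = (1 - 47)/(-9 + 122) = -46/113 ≈ -0.40708)
r(K) = 1/(2*K)
(Z(6) + 7**2)**2 + r(R) = (-2 + 7**2)**2 + 1/(2*(-46/113)) = (-2 + 49)**2 + (1/2)*(-113/46) = 47**2 - 113/92 = 2209 - 113/92 = 203115/92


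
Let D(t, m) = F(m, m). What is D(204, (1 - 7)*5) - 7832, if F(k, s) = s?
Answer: -7862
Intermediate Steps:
D(t, m) = m
D(204, (1 - 7)*5) - 7832 = (1 - 7)*5 - 7832 = -6*5 - 7832 = -30 - 7832 = -7862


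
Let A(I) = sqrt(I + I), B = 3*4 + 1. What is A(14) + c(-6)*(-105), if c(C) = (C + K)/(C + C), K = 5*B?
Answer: 2065/4 + 2*sqrt(7) ≈ 521.54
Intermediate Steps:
B = 13 (B = 12 + 1 = 13)
A(I) = sqrt(2)*sqrt(I) (A(I) = sqrt(2*I) = sqrt(2)*sqrt(I))
K = 65 (K = 5*13 = 65)
c(C) = (65 + C)/(2*C) (c(C) = (C + 65)/(C + C) = (65 + C)/((2*C)) = (65 + C)*(1/(2*C)) = (65 + C)/(2*C))
A(14) + c(-6)*(-105) = sqrt(2)*sqrt(14) + ((1/2)*(65 - 6)/(-6))*(-105) = 2*sqrt(7) + ((1/2)*(-1/6)*59)*(-105) = 2*sqrt(7) - 59/12*(-105) = 2*sqrt(7) + 2065/4 = 2065/4 + 2*sqrt(7)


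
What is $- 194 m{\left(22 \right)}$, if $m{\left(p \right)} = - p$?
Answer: $4268$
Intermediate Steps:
$- 194 m{\left(22 \right)} = - 194 \left(\left(-1\right) 22\right) = \left(-194\right) \left(-22\right) = 4268$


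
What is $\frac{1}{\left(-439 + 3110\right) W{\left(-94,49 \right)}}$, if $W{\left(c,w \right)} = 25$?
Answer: $\frac{1}{66775} \approx 1.4976 \cdot 10^{-5}$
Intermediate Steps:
$\frac{1}{\left(-439 + 3110\right) W{\left(-94,49 \right)}} = \frac{1}{\left(-439 + 3110\right) 25} = \frac{1}{2671} \cdot \frac{1}{25} = \frac{1}{66775}$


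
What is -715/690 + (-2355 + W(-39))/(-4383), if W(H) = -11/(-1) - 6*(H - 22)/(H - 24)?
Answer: -2117467/4233978 ≈ -0.50011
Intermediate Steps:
W(H) = 11 - 6*(-22 + H)/(-24 + H) (W(H) = -11*(-1) - 6*(-22 + H)/(-24 + H) = 11 - 6*(-22 + H)/(-24 + H))
-715/690 + (-2355 + W(-39))/(-4383) = -715/690 + (-2355 + (-132 + 5*(-39))/(-24 - 39))/(-4383) = -715*1/690 + (-2355 + (-132 - 195)/(-63))*(-1/4383) = -143/138 + (-2355 - 1/63*(-327))*(-1/4383) = -143/138 + (-2355 + 109/21)*(-1/4383) = -143/138 - 49346/21*(-1/4383) = -143/138 + 49346/92043 = -2117467/4233978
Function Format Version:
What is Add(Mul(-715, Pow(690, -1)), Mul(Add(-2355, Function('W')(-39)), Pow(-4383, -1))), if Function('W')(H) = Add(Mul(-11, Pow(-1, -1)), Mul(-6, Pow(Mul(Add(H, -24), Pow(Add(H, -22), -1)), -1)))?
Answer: Rational(-2117467, 4233978) ≈ -0.50011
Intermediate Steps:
Function('W')(H) = Add(11, Mul(-6, Pow(Add(-24, H), -1), Add(-22, H))) (Function('W')(H) = Add(Mul(-11, -1), Mul(-6, Pow(Mul(Add(-24, H), Pow(Add(-22, H), -1)), -1))) = Add(11, Mul(-6, Pow(Mul(Pow(Add(-22, H), -1), Add(-24, H)), -1))) = Add(11, Mul(-6, Mul(Pow(Add(-24, H), -1), Add(-22, H)))) = Add(11, Mul(-6, Pow(Add(-24, H), -1), Add(-22, H))))
Add(Mul(-715, Pow(690, -1)), Mul(Add(-2355, Function('W')(-39)), Pow(-4383, -1))) = Add(Mul(-715, Pow(690, -1)), Mul(Add(-2355, Mul(Pow(Add(-24, -39), -1), Add(-132, Mul(5, -39)))), Pow(-4383, -1))) = Add(Mul(-715, Rational(1, 690)), Mul(Add(-2355, Mul(Pow(-63, -1), Add(-132, -195))), Rational(-1, 4383))) = Add(Rational(-143, 138), Mul(Add(-2355, Mul(Rational(-1, 63), -327)), Rational(-1, 4383))) = Add(Rational(-143, 138), Mul(Add(-2355, Rational(109, 21)), Rational(-1, 4383))) = Add(Rational(-143, 138), Mul(Rational(-49346, 21), Rational(-1, 4383))) = Add(Rational(-143, 138), Rational(49346, 92043)) = Rational(-2117467, 4233978)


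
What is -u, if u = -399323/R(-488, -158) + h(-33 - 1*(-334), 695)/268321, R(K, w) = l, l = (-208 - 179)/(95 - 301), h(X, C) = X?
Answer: 22072229700211/103840227 ≈ 2.1256e+5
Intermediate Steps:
l = 387/206 (l = -387/(-206) = -387*(-1/206) = 387/206 ≈ 1.8786)
R(K, w) = 387/206
u = -22072229700211/103840227 (u = -399323/387/206 + (-33 - 1*(-334))/268321 = -399323*206/387 + (-33 + 334)*(1/268321) = -82260538/387 + 301*(1/268321) = -82260538/387 + 301/268321 = -22072229700211/103840227 ≈ -2.1256e+5)
-u = -1*(-22072229700211/103840227) = 22072229700211/103840227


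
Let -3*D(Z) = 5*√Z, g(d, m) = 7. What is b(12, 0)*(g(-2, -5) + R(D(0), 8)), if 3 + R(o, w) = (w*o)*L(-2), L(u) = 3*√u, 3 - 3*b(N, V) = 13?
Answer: -40/3 ≈ -13.333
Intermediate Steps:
b(N, V) = -10/3 (b(N, V) = 1 - ⅓*13 = 1 - 13/3 = -10/3)
D(Z) = -5*√Z/3
R(o, w) = -3 + 3*I*o*w*√2 (R(o, w) = -3 + (w*o)*(3*√(-2)) = -3 + (o*w)*(3*(I*√2)) = -3 + (o*w)*(3*I*√2) = -3 + 3*I*o*w*√2)
b(12, 0)*(g(-2, -5) + R(D(0), 8)) = -10*(7 + (-3 + 3*I*(-5*√0/3)*8*√2))/3 = -10*(7 + (-3 + 3*I*(-5/3*0)*8*√2))/3 = -10*(7 + (-3 + 3*I*0*8*√2))/3 = -10*(7 + (-3 + 0))/3 = -10*(7 - 3)/3 = -10/3*4 = -40/3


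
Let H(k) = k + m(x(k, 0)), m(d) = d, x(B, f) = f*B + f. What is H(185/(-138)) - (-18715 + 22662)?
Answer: -544871/138 ≈ -3948.3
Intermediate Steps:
x(B, f) = f + B*f (x(B, f) = B*f + f = f + B*f)
H(k) = k (H(k) = k + 0*(1 + k) = k + 0 = k)
H(185/(-138)) - (-18715 + 22662) = 185/(-138) - (-18715 + 22662) = 185*(-1/138) - 1*3947 = -185/138 - 3947 = -544871/138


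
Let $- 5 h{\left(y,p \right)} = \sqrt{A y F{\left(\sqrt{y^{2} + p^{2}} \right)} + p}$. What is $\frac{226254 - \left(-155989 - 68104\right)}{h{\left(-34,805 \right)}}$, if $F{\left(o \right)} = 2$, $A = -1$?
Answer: $- \frac{2251735 \sqrt{97}}{291} \approx -76210.0$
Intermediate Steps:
$h{\left(y,p \right)} = - \frac{\sqrt{p - 2 y}}{5}$ ($h{\left(y,p \right)} = - \frac{\sqrt{- y 2 + p}}{5} = - \frac{\sqrt{- 2 y + p}}{5} = - \frac{\sqrt{p - 2 y}}{5}$)
$\frac{226254 - \left(-155989 - 68104\right)}{h{\left(-34,805 \right)}} = \frac{226254 - \left(-155989 - 68104\right)}{\left(- \frac{1}{5}\right) \sqrt{805 - -68}} = \frac{226254 - \left(-155989 - 68104\right)}{\left(- \frac{1}{5}\right) \sqrt{805 + 68}} = \frac{226254 - -224093}{\left(- \frac{1}{5}\right) \sqrt{873}} = \frac{226254 + 224093}{\left(- \frac{1}{5}\right) 3 \sqrt{97}} = \frac{450347}{\left(- \frac{3}{5}\right) \sqrt{97}} = 450347 \left(- \frac{5 \sqrt{97}}{291}\right) = - \frac{2251735 \sqrt{97}}{291}$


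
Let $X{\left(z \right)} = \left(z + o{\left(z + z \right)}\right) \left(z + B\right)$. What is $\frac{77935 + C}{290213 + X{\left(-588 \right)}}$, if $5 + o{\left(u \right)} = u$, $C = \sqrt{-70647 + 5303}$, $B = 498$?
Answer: $\frac{5995}{34571} + \frac{8 i \sqrt{1021}}{449423} \approx 0.17341 + 0.00056878 i$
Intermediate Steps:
$C = 8 i \sqrt{1021}$ ($C = \sqrt{-65344} = 8 i \sqrt{1021} \approx 255.62 i$)
$o{\left(u \right)} = -5 + u$
$X{\left(z \right)} = \left(-5 + 3 z\right) \left(498 + z\right)$ ($X{\left(z \right)} = \left(z + \left(-5 + \left(z + z\right)\right)\right) \left(z + 498\right) = \left(z + \left(-5 + 2 z\right)\right) \left(498 + z\right) = \left(-5 + 3 z\right) \left(498 + z\right)$)
$\frac{77935 + C}{290213 + X{\left(-588 \right)}} = \frac{77935 + 8 i \sqrt{1021}}{290213 + \left(-2490 + 3 \left(-588\right)^{2} + 1489 \left(-588\right)\right)} = \frac{77935 + 8 i \sqrt{1021}}{290213 - -159210} = \frac{77935 + 8 i \sqrt{1021}}{290213 + 159210} = \frac{77935 + 8 i \sqrt{1021}}{449423} = \left(77935 + 8 i \sqrt{1021}\right) \frac{1}{449423} = \frac{5995}{34571} + \frac{8 i \sqrt{1021}}{449423}$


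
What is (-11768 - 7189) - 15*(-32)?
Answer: -18477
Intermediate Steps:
(-11768 - 7189) - 15*(-32) = -18957 + 480 = -18477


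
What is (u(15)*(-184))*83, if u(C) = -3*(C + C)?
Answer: 1374480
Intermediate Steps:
u(C) = -6*C
(u(15)*(-184))*83 = (-6*15*(-184))*83 = -90*(-184)*83 = 16560*83 = 1374480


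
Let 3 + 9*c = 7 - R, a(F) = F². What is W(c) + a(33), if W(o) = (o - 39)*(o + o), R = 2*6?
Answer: 93953/81 ≈ 1159.9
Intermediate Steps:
R = 12
c = -8/9 (c = -⅓ + (7 - 1*12)/9 = -⅓ + (7 - 12)/9 = -⅓ + (⅑)*(-5) = -⅓ - 5/9 = -8/9 ≈ -0.88889)
W(o) = 2*o*(-39 + o) (W(o) = (-39 + o)*(2*o) = 2*o*(-39 + o))
W(c) + a(33) = 2*(-8/9)*(-39 - 8/9) + 33² = 2*(-8/9)*(-359/9) + 1089 = 5744/81 + 1089 = 93953/81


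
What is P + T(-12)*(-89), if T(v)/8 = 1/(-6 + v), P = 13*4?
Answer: 824/9 ≈ 91.556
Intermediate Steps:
P = 52
T(v) = 8/(-6 + v)
P + T(-12)*(-89) = 52 + (8/(-6 - 12))*(-89) = 52 + (8/(-18))*(-89) = 52 + (8*(-1/18))*(-89) = 52 - 4/9*(-89) = 52 + 356/9 = 824/9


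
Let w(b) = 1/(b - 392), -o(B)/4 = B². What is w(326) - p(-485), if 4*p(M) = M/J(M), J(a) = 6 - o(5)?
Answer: 15793/13992 ≈ 1.1287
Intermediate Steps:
o(B) = -4*B²
J(a) = 106 (J(a) = 6 - (-4)*5² = 6 - (-4)*25 = 6 - 1*(-100) = 6 + 100 = 106)
w(b) = 1/(-392 + b)
p(M) = M/424 (p(M) = (M/106)/4 = M/424)
w(326) - p(-485) = 1/(-392 + 326) - (-485)/424 = 1/(-66) - 1*(-485/424) = -1/66 + 485/424 = 15793/13992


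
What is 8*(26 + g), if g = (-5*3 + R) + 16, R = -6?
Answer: 168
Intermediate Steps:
g = -5 (g = (-5*3 - 6) + 16 = (-15 - 6) + 16 = -21 + 16 = -5)
8*(26 + g) = 8*(26 - 5) = 8*21 = 168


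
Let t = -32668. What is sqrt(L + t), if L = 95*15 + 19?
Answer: 2*I*sqrt(7806) ≈ 176.7*I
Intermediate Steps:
L = 1444 (L = 1425 + 19 = 1444)
sqrt(L + t) = sqrt(1444 - 32668) = sqrt(-31224) = 2*I*sqrt(7806)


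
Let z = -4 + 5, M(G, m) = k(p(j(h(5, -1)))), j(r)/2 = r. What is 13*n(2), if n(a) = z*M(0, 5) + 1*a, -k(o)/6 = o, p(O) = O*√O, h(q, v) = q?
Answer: 26 - 780*√10 ≈ -2440.6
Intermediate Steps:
j(r) = 2*r
p(O) = O^(3/2)
k(o) = -6*o
M(G, m) = -60*√10 (M(G, m) = -6*10*√10 = -60*√10)
z = 1
n(a) = a - 60*√10 (n(a) = 1*(-60*√10) + 1*a = -60*√10 + a = a - 60*√10)
13*n(2) = 13*(2 - 60*√10) = 26 - 780*√10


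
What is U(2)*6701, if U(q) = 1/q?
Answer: 6701/2 ≈ 3350.5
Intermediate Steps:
U(2)*6701 = 6701/2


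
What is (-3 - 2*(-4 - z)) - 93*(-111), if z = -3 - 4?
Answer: 10314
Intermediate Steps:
z = -7
(-3 - 2*(-4 - z)) - 93*(-111) = (-3 - 2*(-4 - 1*(-7))) - 93*(-111) = (-3 - 2*(-4 + 7)) + 10323 = (-3 - 2*3) + 10323 = (-3 - 6) + 10323 = -9 + 10323 = 10314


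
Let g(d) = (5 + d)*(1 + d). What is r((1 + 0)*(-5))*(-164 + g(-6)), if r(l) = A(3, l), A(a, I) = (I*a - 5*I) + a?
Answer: -2067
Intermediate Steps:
g(d) = (1 + d)*(5 + d)
A(a, I) = a - 5*I + I*a (A(a, I) = (-5*I + I*a) + a = a - 5*I + I*a)
r(l) = 3 - 2*l (r(l) = 3 - 5*l + l*3 = 3 - 5*l + 3*l = 3 - 2*l)
r((1 + 0)*(-5))*(-164 + g(-6)) = (3 - 2*(1 + 0)*(-5))*(-164 + (5 + (-6)**2 + 6*(-6))) = (3 - 2*(-5))*(-164 + (5 + 36 - 36)) = (3 - 2*(-5))*(-164 + 5) = (3 + 10)*(-159) = 13*(-159) = -2067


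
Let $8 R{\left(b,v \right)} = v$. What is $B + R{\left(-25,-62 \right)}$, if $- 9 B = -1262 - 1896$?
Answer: $\frac{12353}{36} \approx 343.14$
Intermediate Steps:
$R{\left(b,v \right)} = \frac{v}{8}$
$B = \frac{3158}{9}$ ($B = - \frac{-1262 - 1896}{9} = \left(- \frac{1}{9}\right) \left(-3158\right) = \frac{3158}{9} \approx 350.89$)
$B + R{\left(-25,-62 \right)} = \frac{3158}{9} + \frac{1}{8} \left(-62\right) = \frac{3158}{9} - \frac{31}{4} = \frac{12353}{36}$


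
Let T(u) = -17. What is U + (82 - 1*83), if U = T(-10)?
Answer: -18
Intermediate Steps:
U = -17
U + (82 - 1*83) = -17 + (82 - 1*83) = -17 + (82 - 83) = -17 - 1 = -18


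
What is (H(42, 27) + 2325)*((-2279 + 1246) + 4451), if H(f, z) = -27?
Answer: 7854564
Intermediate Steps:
(H(42, 27) + 2325)*((-2279 + 1246) + 4451) = (-27 + 2325)*((-2279 + 1246) + 4451) = 2298*(-1033 + 4451) = 2298*3418 = 7854564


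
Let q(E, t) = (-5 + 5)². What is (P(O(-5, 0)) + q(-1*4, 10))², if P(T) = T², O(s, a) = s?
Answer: 625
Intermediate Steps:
q(E, t) = 0 (q(E, t) = 0² = 0)
(P(O(-5, 0)) + q(-1*4, 10))² = ((-5)² + 0)² = (25 + 0)² = 25² = 625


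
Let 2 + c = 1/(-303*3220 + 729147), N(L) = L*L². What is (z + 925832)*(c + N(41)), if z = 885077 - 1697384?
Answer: 1928724977857150/246513 ≈ 7.8240e+9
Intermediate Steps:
N(L) = L³
z = -812307
c = -493027/246513 (c = -2 + 1/(-303*3220 + 729147) = -2 + 1/(-975660 + 729147) = -2 + 1/(-246513) = -2 - 1/246513 = -493027/246513 ≈ -2.0000)
(z + 925832)*(c + N(41)) = (-812307 + 925832)*(-493027/246513 + 41³) = 113525*(-493027/246513 + 68921) = 113525*(16989429446/246513) = 1928724977857150/246513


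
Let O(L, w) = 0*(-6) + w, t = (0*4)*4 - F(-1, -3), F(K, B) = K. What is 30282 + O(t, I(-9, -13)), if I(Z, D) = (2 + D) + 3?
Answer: 30274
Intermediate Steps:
I(Z, D) = 5 + D
t = 1 (t = (0*4)*4 - 1*(-1) = 0*4 + 1 = 0 + 1 = 1)
O(L, w) = w (O(L, w) = 0 + w = w)
30282 + O(t, I(-9, -13)) = 30282 + (5 - 13) = 30282 - 8 = 30274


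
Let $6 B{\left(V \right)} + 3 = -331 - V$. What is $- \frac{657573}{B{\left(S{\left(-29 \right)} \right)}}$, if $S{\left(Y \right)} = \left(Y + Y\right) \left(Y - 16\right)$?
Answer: $\frac{1972719}{1472} \approx 1340.2$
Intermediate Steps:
$S{\left(Y \right)} = 2 Y \left(-16 + Y\right)$
$B{\left(V \right)} = - \frac{167}{3} - \frac{V}{6}$ ($B{\left(V \right)} = - \frac{1}{2} + \frac{-331 - V}{6} = - \frac{1}{2} - \left(\frac{331}{6} + \frac{V}{6}\right) = - \frac{167}{3} - \frac{V}{6}$)
$- \frac{657573}{B{\left(S{\left(-29 \right)} \right)}} = - \frac{657573}{- \frac{167}{3} - \frac{2 \left(-29\right) \left(-16 - 29\right)}{6}} = - \frac{657573}{- \frac{167}{3} - \frac{2 \left(-29\right) \left(-45\right)}{6}} = - \frac{657573}{- \frac{167}{3} - 435} = - \frac{657573}{- \frac{1472}{3}} = \left(-657573\right) \left(- \frac{3}{1472}\right) = \frac{1972719}{1472}$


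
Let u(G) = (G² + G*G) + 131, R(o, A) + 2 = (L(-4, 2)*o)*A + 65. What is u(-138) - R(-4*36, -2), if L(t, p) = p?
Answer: 37580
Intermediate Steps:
R(o, A) = 63 + 2*A*o (R(o, A) = -2 + ((2*o)*A + 65) = -2 + (2*A*o + 65) = -2 + (65 + 2*A*o) = 63 + 2*A*o)
u(G) = 131 + 2*G² (u(G) = (G² + G²) + 131 = 2*G² + 131 = 131 + 2*G²)
u(-138) - R(-4*36, -2) = (131 + 2*(-138)²) - (63 + 2*(-2)*(-4*36)) = (131 + 2*19044) - (63 + 2*(-2)*(-144)) = (131 + 38088) - (63 + 576) = 38219 - 1*639 = 38219 - 639 = 37580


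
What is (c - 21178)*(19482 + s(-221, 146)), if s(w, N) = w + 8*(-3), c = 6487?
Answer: -282610767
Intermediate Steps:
s(w, N) = -24 + w (s(w, N) = w - 24 = -24 + w)
(c - 21178)*(19482 + s(-221, 146)) = (6487 - 21178)*(19482 + (-24 - 221)) = -14691*(19482 - 245) = -14691*19237 = -282610767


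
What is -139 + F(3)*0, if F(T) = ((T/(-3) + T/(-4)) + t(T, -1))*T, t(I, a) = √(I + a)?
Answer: -139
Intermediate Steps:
F(T) = T*(√(-1 + T) - 7*T/12) (F(T) = ((T/(-3) + T/(-4)) + √(T - 1))*T = ((T*(-⅓) + T*(-¼)) + √(-1 + T))*T = ((-T/3 - T/4) + √(-1 + T))*T = (-7*T/12 + √(-1 + T))*T = (√(-1 + T) - 7*T/12)*T = T*(√(-1 + T) - 7*T/12))
-139 + F(3)*0 = -139 + ((1/12)*3*(-7*3 + 12*√(-1 + 3)))*0 = -139 + ((1/12)*3*(-21 + 12*√2))*0 = -139 + (-21/4 + 3*√2)*0 = -139 + 0 = -139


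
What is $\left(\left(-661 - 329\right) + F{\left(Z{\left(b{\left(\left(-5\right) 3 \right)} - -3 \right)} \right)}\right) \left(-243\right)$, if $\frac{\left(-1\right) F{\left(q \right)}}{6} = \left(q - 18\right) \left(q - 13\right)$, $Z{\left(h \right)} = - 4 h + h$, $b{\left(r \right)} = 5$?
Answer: $2506302$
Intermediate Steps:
$Z{\left(h \right)} = - 3 h$
$F{\left(q \right)} = - 6 \left(-18 + q\right) \left(-13 + q\right)$ ($F{\left(q \right)} = - 6 \left(q - 18\right) \left(q - 13\right) = - 6 \left(-18 + q\right) \left(-13 + q\right)$)
$\left(\left(-661 - 329\right) + F{\left(Z{\left(b{\left(\left(-5\right) 3 \right)} - -3 \right)} \right)}\right) \left(-243\right) = \left(\left(-661 - 329\right) - \left(1404 + 6 \cdot 9 \left(5 - -3\right)^{2} - - 558 \left(5 - -3\right)\right)\right) \left(-243\right) = \left(\left(-661 - 329\right) - \left(1404 + 6 \cdot 9 \left(5 + 3\right)^{2} - - 558 \left(5 + 3\right)\right)\right) \left(-243\right) = \left(-990 - \left(1404 + 3456 - \left(-558\right) 8\right)\right) \left(-243\right) = \left(-990 - \left(5868 + 3456\right)\right) \left(-243\right) = \left(-990 - 9324\right) \left(-243\right) = \left(-10314\right) \left(-243\right) = 2506302$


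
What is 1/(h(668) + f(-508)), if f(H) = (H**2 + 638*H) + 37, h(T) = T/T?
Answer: -1/66002 ≈ -1.5151e-5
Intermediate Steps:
h(T) = 1
f(H) = 37 + H**2 + 638*H
1/(h(668) + f(-508)) = 1/(1 + (37 + (-508)**2 + 638*(-508))) = 1/(1 + (37 + 258064 - 324104)) = 1/(1 - 66003) = 1/(-66002) = -1/66002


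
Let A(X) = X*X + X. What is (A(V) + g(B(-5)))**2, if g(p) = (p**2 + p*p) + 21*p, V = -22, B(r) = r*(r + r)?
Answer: 42406144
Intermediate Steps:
B(r) = 2*r**2 (B(r) = r*(2*r) = 2*r**2)
A(X) = X + X**2 (A(X) = X**2 + X = X + X**2)
g(p) = 2*p**2 + 21*p (g(p) = (p**2 + p**2) + 21*p = 2*p**2 + 21*p)
(A(V) + g(B(-5)))**2 = (-22*(1 - 22) + (2*(-5)**2)*(21 + 2*(2*(-5)**2)))**2 = (-22*(-21) + (2*25)*(21 + 2*(2*25)))**2 = (462 + 50*(21 + 2*50))**2 = (462 + 50*(21 + 100))**2 = (462 + 50*121)**2 = (462 + 6050)**2 = 6512**2 = 42406144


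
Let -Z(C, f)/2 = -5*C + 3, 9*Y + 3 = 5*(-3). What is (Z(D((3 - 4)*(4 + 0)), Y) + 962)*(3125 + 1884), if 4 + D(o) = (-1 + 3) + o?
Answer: 4488064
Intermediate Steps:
D(o) = -2 + o (D(o) = -4 + ((-1 + 3) + o) = -4 + (2 + o) = -2 + o)
Y = -2 (Y = -1/3 + (5*(-3))/9 = -1/3 + (1/9)*(-15) = -1/3 - 5/3 = -2)
Z(C, f) = -6 + 10*C (Z(C, f) = -2*(-5*C + 3) = -2*(3 - 5*C) = -6 + 10*C)
(Z(D((3 - 4)*(4 + 0)), Y) + 962)*(3125 + 1884) = ((-6 + 10*(-2 + (3 - 4)*(4 + 0))) + 962)*(3125 + 1884) = ((-6 + 10*(-2 - 1*4)) + 962)*5009 = ((-6 + 10*(-2 - 4)) + 962)*5009 = ((-6 + 10*(-6)) + 962)*5009 = ((-6 - 60) + 962)*5009 = (-66 + 962)*5009 = 896*5009 = 4488064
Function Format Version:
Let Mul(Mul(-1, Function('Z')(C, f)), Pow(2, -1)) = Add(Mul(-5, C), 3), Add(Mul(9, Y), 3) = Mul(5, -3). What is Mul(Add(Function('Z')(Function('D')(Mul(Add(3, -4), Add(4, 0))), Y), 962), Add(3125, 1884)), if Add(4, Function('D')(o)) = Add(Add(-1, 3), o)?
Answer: 4488064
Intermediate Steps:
Function('D')(o) = Add(-2, o) (Function('D')(o) = Add(-4, Add(Add(-1, 3), o)) = Add(-4, Add(2, o)) = Add(-2, o))
Y = -2 (Y = Add(Rational(-1, 3), Mul(Rational(1, 9), Mul(5, -3))) = Add(Rational(-1, 3), Mul(Rational(1, 9), -15)) = Add(Rational(-1, 3), Rational(-5, 3)) = -2)
Function('Z')(C, f) = Add(-6, Mul(10, C)) (Function('Z')(C, f) = Mul(-2, Add(Mul(-5, C), 3)) = Mul(-2, Add(3, Mul(-5, C))) = Add(-6, Mul(10, C)))
Mul(Add(Function('Z')(Function('D')(Mul(Add(3, -4), Add(4, 0))), Y), 962), Add(3125, 1884)) = Mul(Add(Add(-6, Mul(10, Add(-2, Mul(Add(3, -4), Add(4, 0))))), 962), Add(3125, 1884)) = Mul(Add(Add(-6, Mul(10, Add(-2, Mul(-1, 4)))), 962), 5009) = Mul(Add(Add(-6, Mul(10, Add(-2, -4))), 962), 5009) = Mul(Add(Add(-6, Mul(10, -6)), 962), 5009) = Mul(Add(Add(-6, -60), 962), 5009) = Mul(Add(-66, 962), 5009) = Mul(896, 5009) = 4488064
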